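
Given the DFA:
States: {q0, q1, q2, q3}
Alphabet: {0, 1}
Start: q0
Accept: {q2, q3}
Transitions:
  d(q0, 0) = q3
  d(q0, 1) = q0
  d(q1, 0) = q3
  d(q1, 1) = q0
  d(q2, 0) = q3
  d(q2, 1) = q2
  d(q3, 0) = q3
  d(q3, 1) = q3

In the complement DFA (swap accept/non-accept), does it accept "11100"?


Trace: q0 -> q0 -> q0 -> q0 -> q3 -> q3
Final: q3
Original accept: {q2, q3}
Complement: q3 is in original accept

No, complement rejects (original accepts)


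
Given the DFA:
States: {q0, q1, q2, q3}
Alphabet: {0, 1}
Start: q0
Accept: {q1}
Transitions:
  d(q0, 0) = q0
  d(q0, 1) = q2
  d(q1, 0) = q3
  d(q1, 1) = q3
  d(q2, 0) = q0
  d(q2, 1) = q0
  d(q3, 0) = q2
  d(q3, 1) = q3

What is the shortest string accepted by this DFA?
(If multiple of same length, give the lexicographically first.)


BFS by string length (lex-first path to each state shown):
  len 0: q0<-""
  len 1: q0<-"0", q2<-"1"
  len 2: q0<-"00", q2<-"01"
  len 3: q0<-"000", q2<-"001"
  len 4: q0<-"0000", q2<-"0001"
  len 5: q0<-"00000", q2<-"00001"
  len 6: q0<-"000000", q2<-"000001"
  len 7: q0<-"0000000", q2<-"0000001"
  len 8: q0<-"00000000", q2<-"00000001"

No string accepted (empty language)


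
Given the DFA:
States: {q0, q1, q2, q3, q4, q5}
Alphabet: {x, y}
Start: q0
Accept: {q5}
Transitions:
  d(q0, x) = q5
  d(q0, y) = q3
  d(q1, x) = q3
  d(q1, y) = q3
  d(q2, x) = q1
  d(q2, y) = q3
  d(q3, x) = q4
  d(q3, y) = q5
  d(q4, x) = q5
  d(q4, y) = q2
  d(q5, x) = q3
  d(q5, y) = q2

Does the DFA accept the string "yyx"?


Trace: q0 -> q3 -> q5 -> q3
Final state: q3
Accept states: {q5}

No, rejected (final state q3 is not an accept state)


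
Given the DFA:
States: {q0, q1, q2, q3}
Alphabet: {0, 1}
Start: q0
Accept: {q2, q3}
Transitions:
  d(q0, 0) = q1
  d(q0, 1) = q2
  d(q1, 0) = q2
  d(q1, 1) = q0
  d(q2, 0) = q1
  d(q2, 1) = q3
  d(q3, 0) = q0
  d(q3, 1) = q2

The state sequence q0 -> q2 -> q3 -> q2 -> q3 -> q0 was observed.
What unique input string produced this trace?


Trace back each transition to find the symbol:
  q0 --[1]--> q2
  q2 --[1]--> q3
  q3 --[1]--> q2
  q2 --[1]--> q3
  q3 --[0]--> q0

"11110"


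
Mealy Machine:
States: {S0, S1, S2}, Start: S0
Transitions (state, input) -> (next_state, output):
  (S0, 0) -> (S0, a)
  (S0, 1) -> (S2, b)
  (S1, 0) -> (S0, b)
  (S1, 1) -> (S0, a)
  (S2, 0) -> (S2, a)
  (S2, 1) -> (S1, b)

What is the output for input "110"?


Step-by-step:
  (S0, 1) -> (S2, b)
  (S2, 1) -> (S1, b)
  (S1, 0) -> (S0, b)

"bbb"


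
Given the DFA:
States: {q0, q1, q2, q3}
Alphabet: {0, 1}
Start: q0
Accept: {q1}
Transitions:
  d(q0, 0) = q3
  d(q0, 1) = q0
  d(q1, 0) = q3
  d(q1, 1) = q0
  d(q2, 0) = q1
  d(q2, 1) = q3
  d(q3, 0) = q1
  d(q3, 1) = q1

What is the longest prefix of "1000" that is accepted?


Run the DFA, marking each prefix where the state is accepting:
  "" -> q0 [reject]
  "1" -> q0 [reject]
  "10" -> q3 [reject]
  "100" -> q1 [accept]
  "1000" -> q3 [reject]

"100"


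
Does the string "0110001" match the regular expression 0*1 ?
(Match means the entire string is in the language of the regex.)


|string| = 7; first = '0'; last = '1'

No, "0110001" does not match 0*1


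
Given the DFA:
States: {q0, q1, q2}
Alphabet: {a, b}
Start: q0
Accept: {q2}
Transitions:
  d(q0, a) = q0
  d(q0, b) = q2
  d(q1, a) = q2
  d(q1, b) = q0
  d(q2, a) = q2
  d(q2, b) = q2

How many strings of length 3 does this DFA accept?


Enumerating all length-3 strings:
  "aaa" -> q0 [reject]
  "aab" -> q2 [accept]
  "aba" -> q2 [accept]
  "abb" -> q2 [accept]
  "baa" -> q2 [accept]
  "bab" -> q2 [accept]
  "bba" -> q2 [accept]
  "bbb" -> q2 [accept]

7 out of 8


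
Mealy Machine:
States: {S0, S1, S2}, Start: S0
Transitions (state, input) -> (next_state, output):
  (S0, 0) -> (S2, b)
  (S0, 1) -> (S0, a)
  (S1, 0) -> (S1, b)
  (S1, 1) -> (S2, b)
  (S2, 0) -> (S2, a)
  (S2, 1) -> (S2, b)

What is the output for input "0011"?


Step-by-step:
  (S0, 0) -> (S2, b)
  (S2, 0) -> (S2, a)
  (S2, 1) -> (S2, b)
  (S2, 1) -> (S2, b)

"babb"


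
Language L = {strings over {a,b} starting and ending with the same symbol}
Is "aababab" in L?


first = 'a', last = 'b'

No, "aababab" is not in L


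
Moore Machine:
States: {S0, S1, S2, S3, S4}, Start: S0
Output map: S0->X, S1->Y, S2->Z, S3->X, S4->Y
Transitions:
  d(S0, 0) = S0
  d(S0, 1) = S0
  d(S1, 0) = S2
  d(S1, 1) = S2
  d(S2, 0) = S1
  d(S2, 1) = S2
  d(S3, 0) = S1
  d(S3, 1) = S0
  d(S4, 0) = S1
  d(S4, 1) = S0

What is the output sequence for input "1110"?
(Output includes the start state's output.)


Start: S0 (output X)
  --1--> S0 (output X)
  --1--> S0 (output X)
  --1--> S0 (output X)
  --0--> S0 (output X)

"XXXXX"


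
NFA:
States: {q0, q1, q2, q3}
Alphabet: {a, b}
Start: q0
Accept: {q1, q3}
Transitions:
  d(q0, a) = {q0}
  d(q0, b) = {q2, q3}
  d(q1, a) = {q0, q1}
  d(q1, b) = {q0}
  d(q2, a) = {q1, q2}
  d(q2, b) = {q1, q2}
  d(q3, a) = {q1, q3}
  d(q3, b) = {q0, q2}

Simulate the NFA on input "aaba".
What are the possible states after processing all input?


Start: {q0}
  --a--> {q0}
  --a--> {q0}
  --b--> {q2, q3}
  --a--> {q1, q2, q3}

{q1, q2, q3}


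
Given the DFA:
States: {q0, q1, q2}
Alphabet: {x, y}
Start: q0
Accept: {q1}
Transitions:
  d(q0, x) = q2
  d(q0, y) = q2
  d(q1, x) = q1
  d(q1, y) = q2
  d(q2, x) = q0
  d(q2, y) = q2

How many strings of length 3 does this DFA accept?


Enumerating all length-3 strings:
  "xxx" -> q2 [reject]
  "xxy" -> q2 [reject]
  "xyx" -> q0 [reject]
  "xyy" -> q2 [reject]
  "yxx" -> q2 [reject]
  "yxy" -> q2 [reject]
  "yyx" -> q0 [reject]
  "yyy" -> q2 [reject]

0 out of 8


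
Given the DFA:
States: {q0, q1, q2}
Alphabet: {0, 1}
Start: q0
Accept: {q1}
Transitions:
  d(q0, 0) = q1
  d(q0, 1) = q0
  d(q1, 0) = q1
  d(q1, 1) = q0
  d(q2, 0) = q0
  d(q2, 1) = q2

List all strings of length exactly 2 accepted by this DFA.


All strings of length 2: 4 total
Accepted: 2

"00", "10"


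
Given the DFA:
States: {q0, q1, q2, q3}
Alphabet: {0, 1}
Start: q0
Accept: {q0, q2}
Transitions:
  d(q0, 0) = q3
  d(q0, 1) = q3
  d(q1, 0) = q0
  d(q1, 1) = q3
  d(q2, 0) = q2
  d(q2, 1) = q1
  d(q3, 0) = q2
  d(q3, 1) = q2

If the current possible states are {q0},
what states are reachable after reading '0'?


Apply transition on '0' from each current state:
  d(q0, 0) = q3

{q3}


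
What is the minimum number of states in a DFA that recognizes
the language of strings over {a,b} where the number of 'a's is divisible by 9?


States track (count of 'a') mod 9.
Need 9 states: one per remainder 0..8; accept = remainder 0.

9


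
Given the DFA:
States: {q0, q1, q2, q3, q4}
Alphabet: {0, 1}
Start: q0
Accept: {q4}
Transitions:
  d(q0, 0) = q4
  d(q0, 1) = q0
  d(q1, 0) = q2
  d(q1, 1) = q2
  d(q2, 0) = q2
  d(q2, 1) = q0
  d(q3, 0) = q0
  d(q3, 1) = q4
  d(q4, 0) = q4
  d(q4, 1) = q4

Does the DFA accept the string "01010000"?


Trace: q0 -> q4 -> q4 -> q4 -> q4 -> q4 -> q4 -> q4 -> q4
Final state: q4
Accept states: {q4}

Yes, accepted (final state q4 is an accept state)


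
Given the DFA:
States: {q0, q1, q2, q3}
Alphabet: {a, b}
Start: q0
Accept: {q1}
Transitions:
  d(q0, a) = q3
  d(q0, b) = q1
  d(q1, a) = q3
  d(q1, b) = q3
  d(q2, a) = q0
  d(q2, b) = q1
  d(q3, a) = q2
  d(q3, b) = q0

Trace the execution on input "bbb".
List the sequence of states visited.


Input: bbb
d(q0, b) = q1
d(q1, b) = q3
d(q3, b) = q0


q0 -> q1 -> q3 -> q0


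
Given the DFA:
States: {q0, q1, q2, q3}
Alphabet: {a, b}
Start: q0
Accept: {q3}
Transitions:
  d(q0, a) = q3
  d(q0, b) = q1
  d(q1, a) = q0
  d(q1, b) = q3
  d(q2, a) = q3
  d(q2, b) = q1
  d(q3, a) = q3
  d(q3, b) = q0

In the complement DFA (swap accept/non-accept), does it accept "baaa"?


Trace: q0 -> q1 -> q0 -> q3 -> q3
Final: q3
Original accept: {q3}
Complement: q3 is in original accept

No, complement rejects (original accepts)


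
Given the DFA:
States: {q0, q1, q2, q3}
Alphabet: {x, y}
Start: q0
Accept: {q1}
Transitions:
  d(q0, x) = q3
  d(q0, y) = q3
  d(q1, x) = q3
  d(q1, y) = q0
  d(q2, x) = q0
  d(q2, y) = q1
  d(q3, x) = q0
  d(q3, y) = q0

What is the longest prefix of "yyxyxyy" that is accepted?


Run the DFA, marking each prefix where the state is accepting:
  "" -> q0 [reject]
  "y" -> q3 [reject]
  "yy" -> q0 [reject]
  "yyx" -> q3 [reject]
  "yyxy" -> q0 [reject]
  "yyxyx" -> q3 [reject]
  "yyxyxy" -> q0 [reject]
  "yyxyxyy" -> q3 [reject]

No prefix is accepted


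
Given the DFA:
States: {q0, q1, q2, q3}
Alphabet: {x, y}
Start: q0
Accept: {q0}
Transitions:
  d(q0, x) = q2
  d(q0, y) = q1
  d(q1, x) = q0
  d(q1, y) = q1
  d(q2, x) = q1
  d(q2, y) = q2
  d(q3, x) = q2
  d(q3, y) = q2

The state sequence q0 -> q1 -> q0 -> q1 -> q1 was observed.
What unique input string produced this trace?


Trace back each transition to find the symbol:
  q0 --[y]--> q1
  q1 --[x]--> q0
  q0 --[y]--> q1
  q1 --[y]--> q1

"yxyy"


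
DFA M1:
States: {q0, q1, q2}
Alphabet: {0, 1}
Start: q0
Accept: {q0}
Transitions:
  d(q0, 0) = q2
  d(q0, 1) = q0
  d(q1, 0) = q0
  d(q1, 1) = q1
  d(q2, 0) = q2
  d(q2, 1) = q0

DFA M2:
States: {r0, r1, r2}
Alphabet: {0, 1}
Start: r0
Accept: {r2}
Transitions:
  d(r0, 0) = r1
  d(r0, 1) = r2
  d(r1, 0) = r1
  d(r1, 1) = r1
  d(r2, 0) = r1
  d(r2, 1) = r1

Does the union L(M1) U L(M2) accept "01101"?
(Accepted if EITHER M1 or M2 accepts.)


M1: final=q0 accepted=True
M2: final=r1 accepted=False

Yes, union accepts


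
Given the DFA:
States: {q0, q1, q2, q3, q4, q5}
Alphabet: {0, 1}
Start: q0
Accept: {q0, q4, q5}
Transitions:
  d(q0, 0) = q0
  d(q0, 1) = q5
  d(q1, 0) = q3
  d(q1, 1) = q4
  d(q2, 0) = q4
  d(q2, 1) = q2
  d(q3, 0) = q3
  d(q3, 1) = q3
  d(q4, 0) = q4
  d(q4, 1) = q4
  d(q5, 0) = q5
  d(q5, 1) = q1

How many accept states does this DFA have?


Accept states listed: {q0, q4, q5}
Counting: q0(1) q4(2) q5(3)

3


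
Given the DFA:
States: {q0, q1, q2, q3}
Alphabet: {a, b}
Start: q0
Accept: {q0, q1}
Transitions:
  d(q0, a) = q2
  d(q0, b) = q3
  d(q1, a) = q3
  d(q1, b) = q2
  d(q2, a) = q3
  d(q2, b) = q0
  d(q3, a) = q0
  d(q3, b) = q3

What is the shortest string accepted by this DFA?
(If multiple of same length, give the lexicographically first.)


BFS by string length (lex-first path to each state shown):
  len 0: q0<-""
Found accept state at length 0.

"" (empty string)


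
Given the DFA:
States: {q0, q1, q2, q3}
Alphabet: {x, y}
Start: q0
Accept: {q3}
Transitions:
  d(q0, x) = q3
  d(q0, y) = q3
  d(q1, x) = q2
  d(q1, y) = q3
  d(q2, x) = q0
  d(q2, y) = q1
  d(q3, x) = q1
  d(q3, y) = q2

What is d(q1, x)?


Looking up transition d(q1, x)

q2


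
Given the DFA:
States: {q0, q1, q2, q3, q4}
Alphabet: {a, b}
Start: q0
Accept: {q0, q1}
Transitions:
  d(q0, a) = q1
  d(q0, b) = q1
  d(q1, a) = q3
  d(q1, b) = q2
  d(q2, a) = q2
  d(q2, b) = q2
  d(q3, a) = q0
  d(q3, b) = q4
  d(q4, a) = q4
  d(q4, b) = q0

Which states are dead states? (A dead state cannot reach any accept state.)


Forward reachability from each state:
  q0 -> reaches accept state q0 (live)
  q1 -> reaches accept state q0 (live)
  q2 -> reaches {q2}, no accept state (dead)
  q3 -> reaches accept state q0 (live)
  q4 -> reaches accept state q0 (live)

{q2}


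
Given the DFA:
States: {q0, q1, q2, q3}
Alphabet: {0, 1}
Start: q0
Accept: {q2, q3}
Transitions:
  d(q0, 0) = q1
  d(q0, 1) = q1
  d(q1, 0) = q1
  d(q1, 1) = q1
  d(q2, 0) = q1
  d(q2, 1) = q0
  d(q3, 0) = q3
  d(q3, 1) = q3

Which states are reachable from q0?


BFS from q0:
  layer 0: {q0}
  layer 1: {q1}

{q0, q1}


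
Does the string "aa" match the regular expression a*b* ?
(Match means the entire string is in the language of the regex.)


|string| = 2; first = 'a'; last = 'a'

Yes, "aa" matches a*b*


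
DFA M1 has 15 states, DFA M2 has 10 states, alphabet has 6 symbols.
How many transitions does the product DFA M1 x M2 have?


Product DFA has 15 * 10 = 150 states.
Each has 6 transitions: 150 * 6 = 900

900


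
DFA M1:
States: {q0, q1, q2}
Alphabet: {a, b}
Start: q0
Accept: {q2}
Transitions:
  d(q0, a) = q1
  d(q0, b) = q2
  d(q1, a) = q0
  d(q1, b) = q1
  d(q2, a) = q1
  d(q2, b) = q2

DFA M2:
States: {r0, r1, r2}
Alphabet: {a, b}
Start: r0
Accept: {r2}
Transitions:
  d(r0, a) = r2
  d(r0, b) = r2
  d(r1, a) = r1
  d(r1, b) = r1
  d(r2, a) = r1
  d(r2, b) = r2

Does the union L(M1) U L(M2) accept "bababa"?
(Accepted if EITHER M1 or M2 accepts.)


M1: final=q1 accepted=False
M2: final=r1 accepted=False

No, union rejects (neither accepts)


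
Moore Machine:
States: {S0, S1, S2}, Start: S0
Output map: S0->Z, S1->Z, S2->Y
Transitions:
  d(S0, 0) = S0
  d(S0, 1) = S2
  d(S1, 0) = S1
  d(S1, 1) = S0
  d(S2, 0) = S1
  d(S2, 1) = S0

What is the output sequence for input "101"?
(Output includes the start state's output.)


Start: S0 (output Z)
  --1--> S2 (output Y)
  --0--> S1 (output Z)
  --1--> S0 (output Z)

"ZYZZ"


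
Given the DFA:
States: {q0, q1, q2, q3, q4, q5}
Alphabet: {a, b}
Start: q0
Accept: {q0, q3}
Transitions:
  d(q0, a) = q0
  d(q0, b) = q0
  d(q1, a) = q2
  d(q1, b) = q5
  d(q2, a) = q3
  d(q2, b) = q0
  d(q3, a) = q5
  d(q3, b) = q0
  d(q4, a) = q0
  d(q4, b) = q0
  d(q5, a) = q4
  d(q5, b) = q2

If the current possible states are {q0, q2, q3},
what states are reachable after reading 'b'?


Apply transition on 'b' from each current state:
  d(q0, b) = q0
  d(q2, b) = q0
  d(q3, b) = q0

{q0}


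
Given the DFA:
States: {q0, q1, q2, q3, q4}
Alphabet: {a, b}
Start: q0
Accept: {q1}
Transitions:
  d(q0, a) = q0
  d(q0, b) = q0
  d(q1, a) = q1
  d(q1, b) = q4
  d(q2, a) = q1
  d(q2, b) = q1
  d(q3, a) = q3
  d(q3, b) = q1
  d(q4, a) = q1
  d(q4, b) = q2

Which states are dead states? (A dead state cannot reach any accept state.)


Forward reachability from each state:
  q0 -> reaches {q0}, no accept state (dead)
  q1 -> reaches accept state q1 (live)
  q2 -> reaches accept state q1 (live)
  q3 -> reaches accept state q1 (live)
  q4 -> reaches accept state q1 (live)

{q0}


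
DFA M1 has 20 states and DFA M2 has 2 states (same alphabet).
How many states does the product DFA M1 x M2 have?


Product construction pairs every M1 state with every M2 state.
20 * 2 = 40

40


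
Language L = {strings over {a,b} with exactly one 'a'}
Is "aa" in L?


count('a') = 2

No, "aa" is not in L


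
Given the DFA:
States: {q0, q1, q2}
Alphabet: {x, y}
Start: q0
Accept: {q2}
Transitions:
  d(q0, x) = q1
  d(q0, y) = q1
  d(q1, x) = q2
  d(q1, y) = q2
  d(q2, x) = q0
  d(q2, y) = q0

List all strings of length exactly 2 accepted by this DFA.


All strings of length 2: 4 total
Accepted: 4

"xx", "xy", "yx", "yy"


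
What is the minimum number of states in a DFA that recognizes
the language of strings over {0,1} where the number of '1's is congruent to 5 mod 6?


States track (count of '1') mod 6.
Need 6 states: one per remainder 0..5; accept = remainder 5.

6


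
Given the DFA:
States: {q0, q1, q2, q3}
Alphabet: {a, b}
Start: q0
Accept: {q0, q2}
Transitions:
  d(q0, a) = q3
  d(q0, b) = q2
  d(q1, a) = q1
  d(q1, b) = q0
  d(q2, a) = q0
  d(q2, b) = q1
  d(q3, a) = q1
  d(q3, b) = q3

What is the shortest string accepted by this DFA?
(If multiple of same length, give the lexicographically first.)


BFS by string length (lex-first path to each state shown):
  len 0: q0<-""
Found accept state at length 0.

"" (empty string)


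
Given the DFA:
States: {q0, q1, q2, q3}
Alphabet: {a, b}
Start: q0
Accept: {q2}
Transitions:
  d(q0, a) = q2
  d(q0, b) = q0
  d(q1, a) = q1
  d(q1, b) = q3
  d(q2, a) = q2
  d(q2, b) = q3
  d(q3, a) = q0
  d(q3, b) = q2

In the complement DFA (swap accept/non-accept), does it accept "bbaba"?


Trace: q0 -> q0 -> q0 -> q2 -> q3 -> q0
Final: q0
Original accept: {q2}
Complement: q0 is not in original accept

Yes, complement accepts (original rejects)


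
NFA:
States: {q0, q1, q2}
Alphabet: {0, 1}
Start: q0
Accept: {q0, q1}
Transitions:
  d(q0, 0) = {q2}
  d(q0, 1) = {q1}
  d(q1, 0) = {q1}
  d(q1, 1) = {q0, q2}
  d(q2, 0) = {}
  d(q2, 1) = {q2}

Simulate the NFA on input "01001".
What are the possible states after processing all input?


Start: {q0}
  --0--> {q2}
  --1--> {q2}
  --0--> {}
  --0--> {}
  --1--> {}

{} (empty set, no valid transitions)


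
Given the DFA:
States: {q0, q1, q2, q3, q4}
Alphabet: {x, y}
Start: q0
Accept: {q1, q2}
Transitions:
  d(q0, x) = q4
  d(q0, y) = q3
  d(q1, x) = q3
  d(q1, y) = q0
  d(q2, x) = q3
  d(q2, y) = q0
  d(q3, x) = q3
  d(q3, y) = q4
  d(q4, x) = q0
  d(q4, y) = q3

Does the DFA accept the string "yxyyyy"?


Trace: q0 -> q3 -> q3 -> q4 -> q3 -> q4 -> q3
Final state: q3
Accept states: {q1, q2}

No, rejected (final state q3 is not an accept state)


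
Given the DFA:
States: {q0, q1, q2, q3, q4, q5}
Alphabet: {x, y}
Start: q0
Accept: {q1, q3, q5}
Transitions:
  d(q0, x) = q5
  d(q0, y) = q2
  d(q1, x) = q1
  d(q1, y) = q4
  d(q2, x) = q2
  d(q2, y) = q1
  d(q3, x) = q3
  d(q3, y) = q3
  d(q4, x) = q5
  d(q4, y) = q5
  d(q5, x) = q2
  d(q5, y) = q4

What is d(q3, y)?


Looking up transition d(q3, y)

q3


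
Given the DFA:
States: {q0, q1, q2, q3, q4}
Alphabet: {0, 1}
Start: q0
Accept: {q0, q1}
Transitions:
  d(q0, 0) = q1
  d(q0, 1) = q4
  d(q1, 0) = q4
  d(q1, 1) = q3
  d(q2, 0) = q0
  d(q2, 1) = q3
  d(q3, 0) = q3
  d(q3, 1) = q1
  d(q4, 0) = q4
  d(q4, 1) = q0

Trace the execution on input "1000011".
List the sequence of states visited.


Input: 1000011
d(q0, 1) = q4
d(q4, 0) = q4
d(q4, 0) = q4
d(q4, 0) = q4
d(q4, 0) = q4
d(q4, 1) = q0
d(q0, 1) = q4


q0 -> q4 -> q4 -> q4 -> q4 -> q4 -> q0 -> q4


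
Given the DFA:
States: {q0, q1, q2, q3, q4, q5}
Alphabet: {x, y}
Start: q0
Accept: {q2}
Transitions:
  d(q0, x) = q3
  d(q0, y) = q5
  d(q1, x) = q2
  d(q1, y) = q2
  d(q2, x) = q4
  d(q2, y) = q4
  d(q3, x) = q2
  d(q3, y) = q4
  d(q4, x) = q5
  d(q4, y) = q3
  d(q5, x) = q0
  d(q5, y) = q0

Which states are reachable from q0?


BFS from q0:
  layer 0: {q0}
  layer 1: {q3, q5}
  layer 2: {q2, q4}

{q0, q2, q3, q4, q5}


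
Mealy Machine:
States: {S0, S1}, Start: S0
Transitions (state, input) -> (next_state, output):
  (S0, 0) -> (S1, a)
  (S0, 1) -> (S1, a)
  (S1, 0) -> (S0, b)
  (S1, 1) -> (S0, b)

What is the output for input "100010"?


Step-by-step:
  (S0, 1) -> (S1, a)
  (S1, 0) -> (S0, b)
  (S0, 0) -> (S1, a)
  (S1, 0) -> (S0, b)
  (S0, 1) -> (S1, a)
  (S1, 0) -> (S0, b)

"ababab"


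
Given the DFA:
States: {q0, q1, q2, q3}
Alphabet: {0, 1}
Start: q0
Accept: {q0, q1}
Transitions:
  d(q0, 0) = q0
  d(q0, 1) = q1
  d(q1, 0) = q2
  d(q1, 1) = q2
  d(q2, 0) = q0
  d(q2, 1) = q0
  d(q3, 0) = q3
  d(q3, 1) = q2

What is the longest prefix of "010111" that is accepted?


Run the DFA, marking each prefix where the state is accepting:
  "" -> q0 [accept]
  "0" -> q0 [accept]
  "01" -> q1 [accept]
  "010" -> q2 [reject]
  "0101" -> q0 [accept]
  "01011" -> q1 [accept]
  "010111" -> q2 [reject]

"01011"


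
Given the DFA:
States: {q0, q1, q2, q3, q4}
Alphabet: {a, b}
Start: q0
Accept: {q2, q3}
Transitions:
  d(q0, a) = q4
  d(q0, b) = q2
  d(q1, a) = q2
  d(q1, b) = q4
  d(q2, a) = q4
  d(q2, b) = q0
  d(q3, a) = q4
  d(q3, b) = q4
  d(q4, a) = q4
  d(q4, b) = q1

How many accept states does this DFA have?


Accept states listed: {q2, q3}
Counting: q2(1) q3(2)

2


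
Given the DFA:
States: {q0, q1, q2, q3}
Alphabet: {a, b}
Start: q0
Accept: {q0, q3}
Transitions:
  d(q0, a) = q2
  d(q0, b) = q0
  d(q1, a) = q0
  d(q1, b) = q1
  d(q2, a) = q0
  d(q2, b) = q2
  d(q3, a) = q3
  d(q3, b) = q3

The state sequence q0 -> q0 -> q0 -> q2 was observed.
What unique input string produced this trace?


Trace back each transition to find the symbol:
  q0 --[b]--> q0
  q0 --[b]--> q0
  q0 --[a]--> q2

"bba"


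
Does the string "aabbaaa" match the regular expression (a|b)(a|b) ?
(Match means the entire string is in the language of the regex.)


|string| = 7; first = 'a'; last = 'a'

No, "aabbaaa" does not match (a|b)(a|b)


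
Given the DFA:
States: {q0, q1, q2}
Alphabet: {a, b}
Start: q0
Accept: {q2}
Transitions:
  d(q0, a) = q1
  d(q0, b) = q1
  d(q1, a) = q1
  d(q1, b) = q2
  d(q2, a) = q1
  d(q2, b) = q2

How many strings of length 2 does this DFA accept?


Enumerating all length-2 strings:
  "aa" -> q1 [reject]
  "ab" -> q2 [accept]
  "ba" -> q1 [reject]
  "bb" -> q2 [accept]

2 out of 4


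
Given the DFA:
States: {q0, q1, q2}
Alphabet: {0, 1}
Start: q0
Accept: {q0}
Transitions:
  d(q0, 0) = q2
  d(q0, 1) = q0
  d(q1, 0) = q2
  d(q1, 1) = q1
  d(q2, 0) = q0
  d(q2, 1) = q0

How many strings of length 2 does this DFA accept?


Enumerating all length-2 strings:
  "00" -> q0 [accept]
  "01" -> q0 [accept]
  "10" -> q2 [reject]
  "11" -> q0 [accept]

3 out of 4


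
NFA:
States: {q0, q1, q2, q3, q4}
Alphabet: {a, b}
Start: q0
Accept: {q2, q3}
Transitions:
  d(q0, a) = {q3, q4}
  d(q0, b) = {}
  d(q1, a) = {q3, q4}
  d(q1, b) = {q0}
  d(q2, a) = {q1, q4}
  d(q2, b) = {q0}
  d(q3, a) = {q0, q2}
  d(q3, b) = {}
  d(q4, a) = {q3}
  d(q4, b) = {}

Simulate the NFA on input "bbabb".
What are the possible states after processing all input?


Start: {q0}
  --b--> {}
  --b--> {}
  --a--> {}
  --b--> {}
  --b--> {}

{} (empty set, no valid transitions)


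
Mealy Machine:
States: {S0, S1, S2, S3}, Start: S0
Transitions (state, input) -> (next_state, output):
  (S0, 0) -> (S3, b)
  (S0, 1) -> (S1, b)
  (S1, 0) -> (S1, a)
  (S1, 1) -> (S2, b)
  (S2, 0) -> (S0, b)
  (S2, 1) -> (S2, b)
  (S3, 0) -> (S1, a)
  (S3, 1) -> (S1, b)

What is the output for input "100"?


Step-by-step:
  (S0, 1) -> (S1, b)
  (S1, 0) -> (S1, a)
  (S1, 0) -> (S1, a)

"baa"


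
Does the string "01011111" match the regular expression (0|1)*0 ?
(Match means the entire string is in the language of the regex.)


|string| = 8; first = '0'; last = '1'

No, "01011111" does not match (0|1)*0


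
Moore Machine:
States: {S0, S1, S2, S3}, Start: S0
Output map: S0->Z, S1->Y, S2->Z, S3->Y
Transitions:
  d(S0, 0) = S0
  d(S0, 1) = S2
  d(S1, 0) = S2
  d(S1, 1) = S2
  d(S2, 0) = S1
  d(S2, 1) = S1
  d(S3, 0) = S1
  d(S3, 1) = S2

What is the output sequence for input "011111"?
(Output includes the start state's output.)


Start: S0 (output Z)
  --0--> S0 (output Z)
  --1--> S2 (output Z)
  --1--> S1 (output Y)
  --1--> S2 (output Z)
  --1--> S1 (output Y)
  --1--> S2 (output Z)

"ZZZYZYZ"


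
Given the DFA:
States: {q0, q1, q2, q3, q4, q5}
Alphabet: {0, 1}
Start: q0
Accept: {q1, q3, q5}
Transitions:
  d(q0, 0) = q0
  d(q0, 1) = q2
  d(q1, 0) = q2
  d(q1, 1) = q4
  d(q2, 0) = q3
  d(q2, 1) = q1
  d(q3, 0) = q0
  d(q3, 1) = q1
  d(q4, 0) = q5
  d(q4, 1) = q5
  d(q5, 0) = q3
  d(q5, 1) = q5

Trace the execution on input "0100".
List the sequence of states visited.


Input: 0100
d(q0, 0) = q0
d(q0, 1) = q2
d(q2, 0) = q3
d(q3, 0) = q0


q0 -> q0 -> q2 -> q3 -> q0


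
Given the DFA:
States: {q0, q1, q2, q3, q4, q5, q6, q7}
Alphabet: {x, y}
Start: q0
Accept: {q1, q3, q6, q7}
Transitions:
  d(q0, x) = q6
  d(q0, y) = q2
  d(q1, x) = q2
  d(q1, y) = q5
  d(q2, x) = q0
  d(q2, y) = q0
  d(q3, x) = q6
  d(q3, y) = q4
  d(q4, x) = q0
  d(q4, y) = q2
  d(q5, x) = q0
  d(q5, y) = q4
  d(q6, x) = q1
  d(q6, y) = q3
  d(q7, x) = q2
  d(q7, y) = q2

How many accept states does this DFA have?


Accept states listed: {q1, q3, q6, q7}
Counting: q1(1) q3(2) q6(3) q7(4)

4


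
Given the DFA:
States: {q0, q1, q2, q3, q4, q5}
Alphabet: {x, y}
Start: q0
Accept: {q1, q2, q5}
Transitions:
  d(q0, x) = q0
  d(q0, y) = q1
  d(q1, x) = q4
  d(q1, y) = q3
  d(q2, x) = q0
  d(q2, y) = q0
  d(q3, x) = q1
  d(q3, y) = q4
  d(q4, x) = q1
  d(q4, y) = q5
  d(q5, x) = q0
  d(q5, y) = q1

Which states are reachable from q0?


BFS from q0:
  layer 0: {q0}
  layer 1: {q1}
  layer 2: {q3, q4}
  layer 3: {q5}

{q0, q1, q3, q4, q5}


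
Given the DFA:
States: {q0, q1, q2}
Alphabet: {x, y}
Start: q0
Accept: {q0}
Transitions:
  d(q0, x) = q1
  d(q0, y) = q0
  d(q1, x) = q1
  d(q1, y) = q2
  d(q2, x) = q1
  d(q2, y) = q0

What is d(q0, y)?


Looking up transition d(q0, y)

q0


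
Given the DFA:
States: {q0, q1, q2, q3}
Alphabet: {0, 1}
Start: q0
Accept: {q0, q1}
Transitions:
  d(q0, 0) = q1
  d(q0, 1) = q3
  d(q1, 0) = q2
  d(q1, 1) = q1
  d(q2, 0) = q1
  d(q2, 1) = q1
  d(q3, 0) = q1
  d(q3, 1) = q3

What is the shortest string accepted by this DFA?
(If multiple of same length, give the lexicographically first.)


BFS by string length (lex-first path to each state shown):
  len 0: q0<-""
Found accept state at length 0.

"" (empty string)


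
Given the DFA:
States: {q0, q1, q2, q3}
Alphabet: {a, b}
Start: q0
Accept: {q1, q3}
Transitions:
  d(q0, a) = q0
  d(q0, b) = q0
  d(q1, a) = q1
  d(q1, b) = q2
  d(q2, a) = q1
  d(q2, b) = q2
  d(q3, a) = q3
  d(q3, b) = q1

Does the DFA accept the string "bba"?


Trace: q0 -> q0 -> q0 -> q0
Final state: q0
Accept states: {q1, q3}

No, rejected (final state q0 is not an accept state)


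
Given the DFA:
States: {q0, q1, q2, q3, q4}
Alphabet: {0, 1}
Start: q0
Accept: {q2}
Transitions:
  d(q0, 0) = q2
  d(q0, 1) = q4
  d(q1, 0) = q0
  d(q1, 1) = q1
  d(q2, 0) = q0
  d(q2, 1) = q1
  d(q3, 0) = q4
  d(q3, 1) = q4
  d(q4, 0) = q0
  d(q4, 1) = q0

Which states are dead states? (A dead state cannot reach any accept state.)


Forward reachability from each state:
  q0 -> reaches accept state q2 (live)
  q1 -> reaches accept state q2 (live)
  q2 -> reaches accept state q2 (live)
  q3 -> reaches accept state q2 (live)
  q4 -> reaches accept state q2 (live)

None (all states can reach an accept state)


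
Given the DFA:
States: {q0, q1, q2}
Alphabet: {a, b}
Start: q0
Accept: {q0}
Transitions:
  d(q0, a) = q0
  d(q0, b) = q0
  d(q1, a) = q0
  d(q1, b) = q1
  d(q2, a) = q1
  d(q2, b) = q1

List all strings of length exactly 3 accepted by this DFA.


All strings of length 3: 8 total
Accepted: 8

"aaa", "aab", "aba", "abb", "baa", "bab", "bba", "bbb"


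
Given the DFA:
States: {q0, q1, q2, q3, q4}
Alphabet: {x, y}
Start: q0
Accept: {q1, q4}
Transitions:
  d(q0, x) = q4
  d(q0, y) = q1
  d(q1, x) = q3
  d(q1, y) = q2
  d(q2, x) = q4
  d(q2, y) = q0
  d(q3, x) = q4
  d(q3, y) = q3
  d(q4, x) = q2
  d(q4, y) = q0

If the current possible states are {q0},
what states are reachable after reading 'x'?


Apply transition on 'x' from each current state:
  d(q0, x) = q4

{q4}


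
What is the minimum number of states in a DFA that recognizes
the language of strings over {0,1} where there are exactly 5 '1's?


States: count = 0, 1, ..., 5 (that's 6 states), plus a dead state for count > 5.
Total: 6 + 1 = 7. Accept = count-5 state.

7


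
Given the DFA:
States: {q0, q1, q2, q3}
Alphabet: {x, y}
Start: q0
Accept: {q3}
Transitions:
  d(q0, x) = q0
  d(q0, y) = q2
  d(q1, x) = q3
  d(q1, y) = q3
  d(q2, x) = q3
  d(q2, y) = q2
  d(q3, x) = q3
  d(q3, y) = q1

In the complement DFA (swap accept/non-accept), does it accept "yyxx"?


Trace: q0 -> q2 -> q2 -> q3 -> q3
Final: q3
Original accept: {q3}
Complement: q3 is in original accept

No, complement rejects (original accepts)


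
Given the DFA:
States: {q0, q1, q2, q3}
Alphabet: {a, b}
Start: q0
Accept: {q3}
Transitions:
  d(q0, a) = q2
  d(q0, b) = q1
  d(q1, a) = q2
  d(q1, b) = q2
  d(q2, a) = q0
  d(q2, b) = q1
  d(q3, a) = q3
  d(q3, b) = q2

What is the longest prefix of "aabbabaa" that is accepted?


Run the DFA, marking each prefix where the state is accepting:
  "" -> q0 [reject]
  "a" -> q2 [reject]
  "aa" -> q0 [reject]
  "aab" -> q1 [reject]
  "aabb" -> q2 [reject]
  "aabba" -> q0 [reject]
  "aabbab" -> q1 [reject]
  "aabbaba" -> q2 [reject]
  "aabbabaa" -> q0 [reject]

No prefix is accepted


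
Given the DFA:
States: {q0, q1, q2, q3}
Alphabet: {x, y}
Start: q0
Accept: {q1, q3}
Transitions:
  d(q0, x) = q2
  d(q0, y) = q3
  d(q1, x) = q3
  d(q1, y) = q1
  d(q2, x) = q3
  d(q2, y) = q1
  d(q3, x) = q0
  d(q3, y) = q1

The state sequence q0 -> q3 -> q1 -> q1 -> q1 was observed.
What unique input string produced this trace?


Trace back each transition to find the symbol:
  q0 --[y]--> q3
  q3 --[y]--> q1
  q1 --[y]--> q1
  q1 --[y]--> q1

"yyyy"


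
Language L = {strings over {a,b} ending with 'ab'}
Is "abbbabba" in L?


last two symbols = 'ba'

No, "abbbabba" is not in L


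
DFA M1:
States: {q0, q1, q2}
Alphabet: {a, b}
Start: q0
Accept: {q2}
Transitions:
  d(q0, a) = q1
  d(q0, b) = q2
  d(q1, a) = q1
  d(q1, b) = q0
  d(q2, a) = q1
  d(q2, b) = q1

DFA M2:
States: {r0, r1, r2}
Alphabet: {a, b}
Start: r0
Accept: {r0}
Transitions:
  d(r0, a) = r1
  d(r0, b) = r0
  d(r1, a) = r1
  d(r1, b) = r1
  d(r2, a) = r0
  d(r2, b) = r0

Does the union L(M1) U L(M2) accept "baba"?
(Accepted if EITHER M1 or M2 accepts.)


M1: final=q1 accepted=False
M2: final=r1 accepted=False

No, union rejects (neither accepts)


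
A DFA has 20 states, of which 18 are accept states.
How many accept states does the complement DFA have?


Complement swaps accept and non-accept states.
20 - 18 = 2

2


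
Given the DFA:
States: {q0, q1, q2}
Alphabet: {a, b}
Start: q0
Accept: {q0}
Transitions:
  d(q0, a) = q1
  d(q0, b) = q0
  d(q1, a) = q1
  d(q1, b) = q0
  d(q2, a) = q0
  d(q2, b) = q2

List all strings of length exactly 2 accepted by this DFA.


All strings of length 2: 4 total
Accepted: 2

"ab", "bb"


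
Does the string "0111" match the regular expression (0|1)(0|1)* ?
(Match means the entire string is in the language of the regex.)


|string| = 4; first = '0'; last = '1'

Yes, "0111" matches (0|1)(0|1)*


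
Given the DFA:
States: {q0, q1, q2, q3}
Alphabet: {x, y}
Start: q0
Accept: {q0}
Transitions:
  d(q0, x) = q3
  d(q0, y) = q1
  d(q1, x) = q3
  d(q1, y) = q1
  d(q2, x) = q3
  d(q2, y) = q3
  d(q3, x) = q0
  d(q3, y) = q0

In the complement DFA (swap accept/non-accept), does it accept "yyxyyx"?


Trace: q0 -> q1 -> q1 -> q3 -> q0 -> q1 -> q3
Final: q3
Original accept: {q0}
Complement: q3 is not in original accept

Yes, complement accepts (original rejects)


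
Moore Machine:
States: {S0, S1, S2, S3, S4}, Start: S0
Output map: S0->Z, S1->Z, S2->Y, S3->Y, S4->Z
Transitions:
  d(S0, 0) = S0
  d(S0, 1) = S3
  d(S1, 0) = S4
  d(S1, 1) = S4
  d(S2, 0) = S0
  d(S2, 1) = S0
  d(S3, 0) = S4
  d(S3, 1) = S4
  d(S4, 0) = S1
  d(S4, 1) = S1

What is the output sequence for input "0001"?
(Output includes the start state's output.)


Start: S0 (output Z)
  --0--> S0 (output Z)
  --0--> S0 (output Z)
  --0--> S0 (output Z)
  --1--> S3 (output Y)

"ZZZZY"


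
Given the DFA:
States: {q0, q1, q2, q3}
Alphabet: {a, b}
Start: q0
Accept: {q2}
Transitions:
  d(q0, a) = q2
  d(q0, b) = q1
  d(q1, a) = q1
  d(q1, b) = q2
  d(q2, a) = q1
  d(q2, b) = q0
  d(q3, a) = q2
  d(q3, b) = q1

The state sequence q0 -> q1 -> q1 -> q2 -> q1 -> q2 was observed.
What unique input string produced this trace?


Trace back each transition to find the symbol:
  q0 --[b]--> q1
  q1 --[a]--> q1
  q1 --[b]--> q2
  q2 --[a]--> q1
  q1 --[b]--> q2

"babab"


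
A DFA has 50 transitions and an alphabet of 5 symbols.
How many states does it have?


Each state has exactly one transition per symbol.
states = transitions / |alphabet| = 50 / 5 = 10

10


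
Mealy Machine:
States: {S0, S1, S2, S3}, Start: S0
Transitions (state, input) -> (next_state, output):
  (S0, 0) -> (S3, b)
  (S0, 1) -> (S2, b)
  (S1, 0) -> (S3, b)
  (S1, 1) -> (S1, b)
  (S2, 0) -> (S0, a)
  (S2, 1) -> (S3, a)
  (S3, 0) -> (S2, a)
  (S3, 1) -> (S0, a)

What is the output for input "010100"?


Step-by-step:
  (S0, 0) -> (S3, b)
  (S3, 1) -> (S0, a)
  (S0, 0) -> (S3, b)
  (S3, 1) -> (S0, a)
  (S0, 0) -> (S3, b)
  (S3, 0) -> (S2, a)

"bababa"


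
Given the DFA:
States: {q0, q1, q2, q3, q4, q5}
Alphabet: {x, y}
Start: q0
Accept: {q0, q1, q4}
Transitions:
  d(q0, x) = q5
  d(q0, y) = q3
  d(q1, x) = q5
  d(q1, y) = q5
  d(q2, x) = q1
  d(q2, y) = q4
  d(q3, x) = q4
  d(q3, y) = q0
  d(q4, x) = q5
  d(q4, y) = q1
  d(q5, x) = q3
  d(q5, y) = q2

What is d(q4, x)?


Looking up transition d(q4, x)

q5


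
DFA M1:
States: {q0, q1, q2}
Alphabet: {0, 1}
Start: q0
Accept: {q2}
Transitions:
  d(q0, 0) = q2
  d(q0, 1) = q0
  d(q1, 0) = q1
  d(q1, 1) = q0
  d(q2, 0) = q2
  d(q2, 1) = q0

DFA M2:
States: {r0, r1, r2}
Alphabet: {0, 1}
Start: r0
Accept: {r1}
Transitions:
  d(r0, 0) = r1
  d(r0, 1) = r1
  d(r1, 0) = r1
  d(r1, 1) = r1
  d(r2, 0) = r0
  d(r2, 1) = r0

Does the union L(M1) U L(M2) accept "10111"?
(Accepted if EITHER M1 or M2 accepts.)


M1: final=q0 accepted=False
M2: final=r1 accepted=True

Yes, union accepts


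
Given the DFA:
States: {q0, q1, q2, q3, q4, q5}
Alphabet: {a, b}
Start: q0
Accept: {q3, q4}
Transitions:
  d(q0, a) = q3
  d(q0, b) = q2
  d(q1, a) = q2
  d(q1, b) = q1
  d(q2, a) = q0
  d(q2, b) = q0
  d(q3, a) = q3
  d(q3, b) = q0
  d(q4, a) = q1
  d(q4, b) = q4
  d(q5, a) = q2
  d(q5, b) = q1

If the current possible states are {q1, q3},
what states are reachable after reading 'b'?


Apply transition on 'b' from each current state:
  d(q1, b) = q1
  d(q3, b) = q0

{q0, q1}


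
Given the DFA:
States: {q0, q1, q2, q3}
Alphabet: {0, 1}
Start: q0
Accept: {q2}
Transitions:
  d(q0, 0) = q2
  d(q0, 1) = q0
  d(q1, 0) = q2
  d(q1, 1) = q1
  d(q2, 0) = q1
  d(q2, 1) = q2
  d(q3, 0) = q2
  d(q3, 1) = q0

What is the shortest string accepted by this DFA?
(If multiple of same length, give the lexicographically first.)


BFS by string length (lex-first path to each state shown):
  len 0: q0<-""
  len 1: q0<-"1", q2<-"0"
Found accept state at length 1.

"0"


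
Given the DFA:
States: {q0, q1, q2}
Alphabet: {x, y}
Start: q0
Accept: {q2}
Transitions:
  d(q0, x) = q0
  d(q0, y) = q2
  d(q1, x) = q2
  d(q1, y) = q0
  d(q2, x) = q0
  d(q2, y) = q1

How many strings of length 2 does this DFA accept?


Enumerating all length-2 strings:
  "xx" -> q0 [reject]
  "xy" -> q2 [accept]
  "yx" -> q0 [reject]
  "yy" -> q1 [reject]

1 out of 4


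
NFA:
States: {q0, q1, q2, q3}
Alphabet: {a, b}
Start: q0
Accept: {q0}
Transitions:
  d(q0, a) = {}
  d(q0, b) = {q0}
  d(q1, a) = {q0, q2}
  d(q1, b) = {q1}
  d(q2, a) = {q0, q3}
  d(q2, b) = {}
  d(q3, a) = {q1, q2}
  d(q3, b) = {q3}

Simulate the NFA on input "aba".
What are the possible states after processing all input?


Start: {q0}
  --a--> {}
  --b--> {}
  --a--> {}

{} (empty set, no valid transitions)


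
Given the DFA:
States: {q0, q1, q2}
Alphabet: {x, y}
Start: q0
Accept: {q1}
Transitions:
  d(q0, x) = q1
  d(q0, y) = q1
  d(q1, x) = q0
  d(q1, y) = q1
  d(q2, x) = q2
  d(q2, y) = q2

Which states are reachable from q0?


BFS from q0:
  layer 0: {q0}
  layer 1: {q1}

{q0, q1}


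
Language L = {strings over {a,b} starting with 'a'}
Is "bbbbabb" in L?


first symbol = 'b'

No, "bbbbabb" is not in L


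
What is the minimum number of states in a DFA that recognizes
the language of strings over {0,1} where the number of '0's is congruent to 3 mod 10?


States track (count of '0') mod 10.
Need 10 states: one per remainder 0..9; accept = remainder 3.

10


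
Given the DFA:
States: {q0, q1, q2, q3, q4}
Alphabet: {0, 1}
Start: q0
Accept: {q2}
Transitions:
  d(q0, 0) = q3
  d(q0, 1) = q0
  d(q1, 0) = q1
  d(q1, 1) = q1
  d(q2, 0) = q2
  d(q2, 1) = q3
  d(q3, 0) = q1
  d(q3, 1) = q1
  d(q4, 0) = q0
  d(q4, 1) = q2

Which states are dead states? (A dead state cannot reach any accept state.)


Forward reachability from each state:
  q0 -> reaches {q0, q1, q3}, no accept state (dead)
  q1 -> reaches {q1}, no accept state (dead)
  q2 -> reaches accept state q2 (live)
  q3 -> reaches {q1, q3}, no accept state (dead)
  q4 -> reaches accept state q2 (live)

{q0, q1, q3}


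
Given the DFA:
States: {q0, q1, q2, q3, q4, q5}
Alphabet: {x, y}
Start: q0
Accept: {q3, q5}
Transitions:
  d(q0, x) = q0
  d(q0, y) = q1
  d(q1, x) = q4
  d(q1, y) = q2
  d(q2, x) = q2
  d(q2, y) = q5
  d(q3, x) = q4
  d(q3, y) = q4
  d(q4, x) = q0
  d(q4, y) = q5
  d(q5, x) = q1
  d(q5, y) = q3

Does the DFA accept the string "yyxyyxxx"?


Trace: q0 -> q1 -> q2 -> q2 -> q5 -> q3 -> q4 -> q0 -> q0
Final state: q0
Accept states: {q3, q5}

No, rejected (final state q0 is not an accept state)


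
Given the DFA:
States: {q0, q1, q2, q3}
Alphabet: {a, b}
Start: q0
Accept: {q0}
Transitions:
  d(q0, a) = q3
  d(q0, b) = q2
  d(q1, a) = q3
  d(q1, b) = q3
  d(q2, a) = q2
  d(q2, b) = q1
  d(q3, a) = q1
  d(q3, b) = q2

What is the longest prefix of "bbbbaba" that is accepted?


Run the DFA, marking each prefix where the state is accepting:
  "" -> q0 [accept]
  "b" -> q2 [reject]
  "bb" -> q1 [reject]
  "bbb" -> q3 [reject]
  "bbbb" -> q2 [reject]
  "bbbba" -> q2 [reject]
  "bbbbab" -> q1 [reject]
  "bbbbaba" -> q3 [reject]

""


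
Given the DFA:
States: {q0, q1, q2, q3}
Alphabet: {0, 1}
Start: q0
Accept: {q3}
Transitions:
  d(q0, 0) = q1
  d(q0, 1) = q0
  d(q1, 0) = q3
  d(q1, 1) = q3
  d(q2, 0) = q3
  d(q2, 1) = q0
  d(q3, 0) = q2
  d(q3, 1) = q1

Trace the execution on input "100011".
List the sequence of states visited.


Input: 100011
d(q0, 1) = q0
d(q0, 0) = q1
d(q1, 0) = q3
d(q3, 0) = q2
d(q2, 1) = q0
d(q0, 1) = q0


q0 -> q0 -> q1 -> q3 -> q2 -> q0 -> q0


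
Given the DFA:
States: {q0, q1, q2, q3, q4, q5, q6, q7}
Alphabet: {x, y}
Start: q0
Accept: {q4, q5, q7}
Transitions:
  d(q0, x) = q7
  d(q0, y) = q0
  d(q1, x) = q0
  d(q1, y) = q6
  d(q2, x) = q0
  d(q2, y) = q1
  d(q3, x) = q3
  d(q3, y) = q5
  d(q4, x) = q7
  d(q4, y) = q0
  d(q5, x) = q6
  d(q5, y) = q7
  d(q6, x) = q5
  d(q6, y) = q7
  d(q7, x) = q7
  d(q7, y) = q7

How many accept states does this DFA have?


Accept states listed: {q4, q5, q7}
Counting: q4(1) q5(2) q7(3)

3


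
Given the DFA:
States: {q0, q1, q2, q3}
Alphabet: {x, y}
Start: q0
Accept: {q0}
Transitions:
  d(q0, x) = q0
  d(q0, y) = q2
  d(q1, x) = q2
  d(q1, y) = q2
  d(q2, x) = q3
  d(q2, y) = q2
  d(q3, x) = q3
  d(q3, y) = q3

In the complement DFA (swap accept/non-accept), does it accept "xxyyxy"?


Trace: q0 -> q0 -> q0 -> q2 -> q2 -> q3 -> q3
Final: q3
Original accept: {q0}
Complement: q3 is not in original accept

Yes, complement accepts (original rejects)


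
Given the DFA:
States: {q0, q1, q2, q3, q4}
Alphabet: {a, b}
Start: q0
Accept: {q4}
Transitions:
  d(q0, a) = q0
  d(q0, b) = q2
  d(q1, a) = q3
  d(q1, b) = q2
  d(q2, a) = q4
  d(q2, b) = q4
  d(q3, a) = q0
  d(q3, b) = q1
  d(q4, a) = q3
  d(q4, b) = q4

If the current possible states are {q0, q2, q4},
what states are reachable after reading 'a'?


Apply transition on 'a' from each current state:
  d(q0, a) = q0
  d(q2, a) = q4
  d(q4, a) = q3

{q0, q3, q4}


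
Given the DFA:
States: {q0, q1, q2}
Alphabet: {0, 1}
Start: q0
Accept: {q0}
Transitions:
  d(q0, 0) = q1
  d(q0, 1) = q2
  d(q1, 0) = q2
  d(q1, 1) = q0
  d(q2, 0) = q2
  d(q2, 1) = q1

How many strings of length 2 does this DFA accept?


Enumerating all length-2 strings:
  "00" -> q2 [reject]
  "01" -> q0 [accept]
  "10" -> q2 [reject]
  "11" -> q1 [reject]

1 out of 4


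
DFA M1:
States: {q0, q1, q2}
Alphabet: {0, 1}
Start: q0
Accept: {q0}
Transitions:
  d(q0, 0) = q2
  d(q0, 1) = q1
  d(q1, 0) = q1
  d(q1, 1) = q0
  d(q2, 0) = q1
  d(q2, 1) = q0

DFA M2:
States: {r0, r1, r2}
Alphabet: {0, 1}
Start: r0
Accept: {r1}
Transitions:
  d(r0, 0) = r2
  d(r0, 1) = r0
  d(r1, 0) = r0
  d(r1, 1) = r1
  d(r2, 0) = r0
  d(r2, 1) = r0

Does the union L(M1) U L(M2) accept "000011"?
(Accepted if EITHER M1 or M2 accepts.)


M1: final=q1 accepted=False
M2: final=r0 accepted=False

No, union rejects (neither accepts)


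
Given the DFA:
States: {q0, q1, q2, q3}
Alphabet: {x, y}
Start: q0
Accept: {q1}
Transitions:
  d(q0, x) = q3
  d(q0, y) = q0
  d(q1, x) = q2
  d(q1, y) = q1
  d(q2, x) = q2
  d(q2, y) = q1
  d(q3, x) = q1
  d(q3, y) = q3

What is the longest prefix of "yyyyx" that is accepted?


Run the DFA, marking each prefix where the state is accepting:
  "" -> q0 [reject]
  "y" -> q0 [reject]
  "yy" -> q0 [reject]
  "yyy" -> q0 [reject]
  "yyyy" -> q0 [reject]
  "yyyyx" -> q3 [reject]

No prefix is accepted


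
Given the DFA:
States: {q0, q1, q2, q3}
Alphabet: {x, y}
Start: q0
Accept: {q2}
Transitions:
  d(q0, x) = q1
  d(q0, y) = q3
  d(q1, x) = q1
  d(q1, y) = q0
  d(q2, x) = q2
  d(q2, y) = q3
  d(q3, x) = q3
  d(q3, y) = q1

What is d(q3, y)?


Looking up transition d(q3, y)

q1
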